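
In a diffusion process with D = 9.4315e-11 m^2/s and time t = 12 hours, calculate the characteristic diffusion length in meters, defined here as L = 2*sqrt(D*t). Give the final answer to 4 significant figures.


t = 12 hr = 43200 s
Diffusion length = 2*sqrt(D*t)
= 2*sqrt(9.4315e-11 * 43200)
= 4.037e-03 m


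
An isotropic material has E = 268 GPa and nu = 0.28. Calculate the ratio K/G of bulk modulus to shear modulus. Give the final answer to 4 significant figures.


G = E / (2*(1+nu))
G = 268 / (2*(1+0.28)) = 104.688 GPa
K = E / (3*(1-2*nu))
K = 268 / (3*(1-2*0.28)) = 203.03 GPa
K/G = 203.03 / 104.688 = 1.939


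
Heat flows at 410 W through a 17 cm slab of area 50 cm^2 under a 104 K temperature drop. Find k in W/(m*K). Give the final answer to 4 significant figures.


k = Q*L / (A*dT)
L = 0.17 m, A = 5e-03 m^2
k = 410 * 0.17 / (5e-03 * 104)
k = 134 W/(m*K)


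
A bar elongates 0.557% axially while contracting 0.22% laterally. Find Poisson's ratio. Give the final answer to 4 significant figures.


nu = -epsilon_lat / epsilon_axial
Lateral strain is contraction (negative), so using magnitudes:
nu = 0.22 / 0.557
nu = 0.395


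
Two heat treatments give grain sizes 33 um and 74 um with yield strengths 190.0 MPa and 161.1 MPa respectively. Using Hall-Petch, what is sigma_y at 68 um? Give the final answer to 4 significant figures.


sigma_y = sigma0 + k / sqrt(d)
1/sqrt(d1) = 1/sqrt(3.3e-05) = 174.078;  1/sqrt(d2) = 116.248
k = (sigma1 - sigma2) / (1/sqrt(d1) - 1/sqrt(d2)) = (190.0 - 161.1) / (174.078 - 116.248) = 0.49974 MPa*m^0.5
sigma0 = sigma1 - k/sqrt(d1) = 190.0 - 0.49974*174.078 = 103.006 MPa
sigma_y(d3) = 103.006 + 0.49974 / sqrt(6.8e-05) = 163.6 MPa


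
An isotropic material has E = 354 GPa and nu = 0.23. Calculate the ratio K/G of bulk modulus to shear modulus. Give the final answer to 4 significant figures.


G = E / (2*(1+nu))
G = 354 / (2*(1+0.23)) = 143.902 GPa
K = E / (3*(1-2*nu))
K = 354 / (3*(1-2*0.23)) = 218.519 GPa
K/G = 218.519 / 143.902 = 1.519


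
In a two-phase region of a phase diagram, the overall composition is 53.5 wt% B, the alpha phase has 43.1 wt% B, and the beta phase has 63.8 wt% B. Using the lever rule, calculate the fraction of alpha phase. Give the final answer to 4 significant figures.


f_alpha = (C_beta - C0) / (C_beta - C_alpha)
f_alpha = (63.8 - 53.5) / (63.8 - 43.1)
f_alpha = 0.4976


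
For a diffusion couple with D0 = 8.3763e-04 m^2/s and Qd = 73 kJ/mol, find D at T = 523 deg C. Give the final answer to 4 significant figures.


D = D0 * exp(-Qd / (R*T))
T = 796.15 K
D = 8.3763e-04 * exp(-73e3 / (8.314 * 796.15))
D = 1.36e-08 m^2/s


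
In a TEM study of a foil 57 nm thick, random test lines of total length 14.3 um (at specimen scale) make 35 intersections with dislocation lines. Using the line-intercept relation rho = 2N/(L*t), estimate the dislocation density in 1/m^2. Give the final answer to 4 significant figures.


rho = 2N / (L * t)
L = 14.3 um = 1.43e-05 m, t = 57 nm = 5.7e-08 m
rho = 2 * 35 / (1.43e-05 * 5.7e-08)
rho = 8.588e+13 1/m^2


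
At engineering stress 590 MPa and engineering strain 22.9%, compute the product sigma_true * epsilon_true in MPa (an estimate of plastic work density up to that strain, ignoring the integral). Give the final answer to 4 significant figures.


sigma_true = sigma_eng * (1 + epsilon_eng)
sigma_true = 590 * (1 + 0.229) = 725.11 MPa
epsilon_true = ln(1 + epsilon_eng)
epsilon_true = ln(1 + 0.229) = 0.206201
sigma_true * epsilon_true = 725.11 * 0.206201 = 149.5 MPa


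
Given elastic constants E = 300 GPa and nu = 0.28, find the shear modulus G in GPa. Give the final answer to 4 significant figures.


G = E / (2*(1+nu))
G = 300 / (2*(1+0.28))
G = 117.2 GPa


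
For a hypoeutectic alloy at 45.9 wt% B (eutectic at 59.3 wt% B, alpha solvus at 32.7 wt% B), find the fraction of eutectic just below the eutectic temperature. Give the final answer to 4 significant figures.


f_primary = (C_e - C0) / (C_e - C_alpha_max)
f_primary = (59.3 - 45.9) / (59.3 - 32.7)
f_primary = 0.503759
f_eutectic = 1 - 0.503759 = 0.4962


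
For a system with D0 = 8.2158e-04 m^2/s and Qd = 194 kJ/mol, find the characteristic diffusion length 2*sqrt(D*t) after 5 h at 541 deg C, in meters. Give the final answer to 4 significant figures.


Step 1: D = D0 * exp(-Qd/(R*T))
T = 814.15 K
D = 8.2158e-04 * exp(-194e3 / (8.314 * 814.15)) = 2.93395e-16 m^2/s
Step 2: L = 2*sqrt(D*t)
t = 5 h = 18000 s
L = 2*sqrt(2.93395e-16 * 18000) = 4.596e-06 m


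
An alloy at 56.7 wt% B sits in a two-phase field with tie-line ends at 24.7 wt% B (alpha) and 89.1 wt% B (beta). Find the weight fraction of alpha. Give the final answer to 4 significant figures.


f_alpha = (C_beta - C0) / (C_beta - C_alpha)
f_alpha = (89.1 - 56.7) / (89.1 - 24.7)
f_alpha = 0.5031


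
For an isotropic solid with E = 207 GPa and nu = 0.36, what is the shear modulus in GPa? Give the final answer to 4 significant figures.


G = E / (2*(1+nu))
G = 207 / (2*(1+0.36))
G = 76.1 GPa


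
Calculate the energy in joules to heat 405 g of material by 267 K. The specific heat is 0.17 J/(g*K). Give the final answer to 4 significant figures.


Q = m * cp * dT
Q = 405 * 0.17 * 267
Q = 18380 J


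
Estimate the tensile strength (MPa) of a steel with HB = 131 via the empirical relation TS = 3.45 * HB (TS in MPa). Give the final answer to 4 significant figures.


TS (MPa) = 3.45 * HB
TS = 3.45 * 131
TS = 452 MPa


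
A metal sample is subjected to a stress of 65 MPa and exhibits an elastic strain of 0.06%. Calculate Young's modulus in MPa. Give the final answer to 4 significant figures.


E = sigma / epsilon
epsilon = 0.06% = 6e-04
E = 65 / 6e-04
E = 108300 MPa


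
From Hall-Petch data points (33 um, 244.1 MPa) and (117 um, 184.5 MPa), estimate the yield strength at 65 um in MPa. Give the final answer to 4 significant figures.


sigma_y = sigma0 + k / sqrt(d)
1/sqrt(d1) = 1/sqrt(3.3e-05) = 174.078;  1/sqrt(d2) = 92.45
k = (sigma1 - sigma2) / (1/sqrt(d1) - 1/sqrt(d2)) = (244.1 - 184.5) / (174.078 - 92.45) = 0.730145 MPa*m^0.5
sigma0 = sigma1 - k/sqrt(d1) = 244.1 - 0.730145*174.078 = 116.998 MPa
sigma_y(d3) = 116.998 + 0.730145 / sqrt(6.5e-05) = 207.6 MPa


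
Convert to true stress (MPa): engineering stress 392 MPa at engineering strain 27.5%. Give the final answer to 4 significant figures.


sigma_true = sigma_eng * (1 + epsilon_eng)
sigma_true = 392 * (1 + 0.275)
sigma_true = 499.8 MPa


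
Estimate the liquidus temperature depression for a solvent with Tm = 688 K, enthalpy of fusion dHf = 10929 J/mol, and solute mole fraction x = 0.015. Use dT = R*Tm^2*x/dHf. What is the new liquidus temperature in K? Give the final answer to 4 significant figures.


dT = R*Tm^2*x / dHf
dT = 8.314 * 688^2 * 0.015 / 10929
dT = 5.40129 K
T_new = 688 - 5.40129 = 682.6 K


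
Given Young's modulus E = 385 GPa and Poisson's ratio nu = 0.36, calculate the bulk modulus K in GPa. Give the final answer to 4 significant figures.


K = E / (3*(1-2*nu))
K = 385 / (3*(1-2*0.36))
K = 458.3 GPa


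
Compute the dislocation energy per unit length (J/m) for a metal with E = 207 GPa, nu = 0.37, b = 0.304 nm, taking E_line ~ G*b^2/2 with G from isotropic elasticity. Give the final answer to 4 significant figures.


Step 1: G = E / (2*(1+nu))
G = 207 / (2*(1+0.37)) = 75.5474 GPa = 7.55474e+10 Pa
Step 2: E_line = G*b^2/2
b = 0.304 nm = 3.04e-10 m
E_line = 0.5 * 7.55474e+10 * (3.04e-10)^2 = 3.491e-09 J/m


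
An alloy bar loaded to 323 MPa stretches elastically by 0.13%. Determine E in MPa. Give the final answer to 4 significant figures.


E = sigma / epsilon
epsilon = 0.13% = 1.3e-03
E = 323 / 1.3e-03
E = 248500 MPa


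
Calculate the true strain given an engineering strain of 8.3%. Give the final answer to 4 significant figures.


epsilon_true = ln(1 + epsilon_eng)
epsilon_true = ln(1 + 0.083)
epsilon_true = 0.07973


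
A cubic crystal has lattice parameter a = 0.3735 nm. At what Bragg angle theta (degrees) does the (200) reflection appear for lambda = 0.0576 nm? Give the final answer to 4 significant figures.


d = a / sqrt(h^2+k^2+l^2)
d = 0.3735 / sqrt(4) = 0.18675 nm
lambda = 2*d*sin(theta)  =>  sin(theta) = lambda / (2*d)
sin(theta) = 0.0576 / (2 * 0.18675) = 0.154217
theta = 8.871 deg


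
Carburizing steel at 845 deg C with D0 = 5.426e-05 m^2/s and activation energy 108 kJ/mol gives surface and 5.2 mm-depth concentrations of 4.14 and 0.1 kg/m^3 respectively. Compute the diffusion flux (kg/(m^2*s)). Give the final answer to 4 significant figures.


Step 1: D = D0 * exp(-Qd/(R*T))
T = 845 + 273.15 = 1118.15 K
D = 5.426e-05 * exp(-108e3 / (8.314 * 1118.15)) = 4.88711e-10 m^2/s
Step 2: J = D * (C1 - C2) / dx
J = 4.88711e-10 * (4.14 - 0.1) / 5.2e-03
J = 3.797e-07 kg/(m^2*s)


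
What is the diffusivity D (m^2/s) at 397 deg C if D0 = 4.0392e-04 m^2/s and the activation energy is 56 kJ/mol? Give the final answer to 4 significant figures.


D = D0 * exp(-Qd / (R*T))
T = 670.15 K
D = 4.0392e-04 * exp(-56e3 / (8.314 * 670.15))
D = 1.743e-08 m^2/s


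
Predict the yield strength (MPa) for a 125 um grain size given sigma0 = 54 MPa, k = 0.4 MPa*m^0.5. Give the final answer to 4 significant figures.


sigma_y = sigma0 + k / sqrt(d)
d = 125 um = 1.25e-04 m
sigma_y = 54 + 0.4 / sqrt(1.25e-04)
sigma_y = 89.78 MPa


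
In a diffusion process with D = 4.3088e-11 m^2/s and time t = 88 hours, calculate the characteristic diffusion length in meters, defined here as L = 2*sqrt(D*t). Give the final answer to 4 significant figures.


t = 88 hr = 316800 s
Diffusion length = 2*sqrt(D*t)
= 2*sqrt(4.3088e-11 * 316800)
= 7.389e-03 m


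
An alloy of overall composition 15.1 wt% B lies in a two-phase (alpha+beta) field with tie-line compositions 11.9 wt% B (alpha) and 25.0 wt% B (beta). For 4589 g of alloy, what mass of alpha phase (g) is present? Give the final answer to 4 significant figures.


f_alpha = (C_beta - C0) / (C_beta - C_alpha)
f_alpha = (25.0 - 15.1) / (25.0 - 11.9) = 0.755725
m_alpha = f_alpha * m_total = 0.755725 * 4589 = 3468 g


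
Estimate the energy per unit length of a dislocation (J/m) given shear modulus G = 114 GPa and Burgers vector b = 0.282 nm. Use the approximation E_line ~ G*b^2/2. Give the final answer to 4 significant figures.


E = G*b^2/2
b = 0.282 nm = 2.82e-10 m
G = 114 GPa = 1.14e+11 Pa
E = 0.5 * 1.14e+11 * (2.82e-10)^2
E = 4.533e-09 J/m


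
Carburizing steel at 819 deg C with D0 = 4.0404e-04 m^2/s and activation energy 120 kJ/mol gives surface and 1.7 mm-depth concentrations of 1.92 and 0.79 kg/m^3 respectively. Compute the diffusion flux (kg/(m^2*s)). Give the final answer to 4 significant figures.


Step 1: D = D0 * exp(-Qd/(R*T))
T = 819 + 273.15 = 1092.15 K
D = 4.0404e-04 * exp(-120e3 / (8.314 * 1092.15)) = 7.36097e-10 m^2/s
Step 2: J = D * (C1 - C2) / dx
J = 7.36097e-10 * (1.92 - 0.79) / 1.7e-03
J = 4.893e-07 kg/(m^2*s)


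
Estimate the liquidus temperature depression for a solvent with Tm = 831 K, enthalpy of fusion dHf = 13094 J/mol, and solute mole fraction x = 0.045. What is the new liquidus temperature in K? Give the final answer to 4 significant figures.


dT = R*Tm^2*x / dHf
dT = 8.314 * 831^2 * 0.045 / 13094
dT = 19.7311 K
T_new = 831 - 19.7311 = 811.3 K


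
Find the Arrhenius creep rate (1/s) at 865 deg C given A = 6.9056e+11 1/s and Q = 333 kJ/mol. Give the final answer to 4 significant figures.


rate = A * exp(-Q / (R*T))
T = 865 + 273.15 = 1138.15 K
rate = 6.9056e+11 * exp(-333e3 / (8.314 * 1138.15))
rate = 3.596e-04 1/s


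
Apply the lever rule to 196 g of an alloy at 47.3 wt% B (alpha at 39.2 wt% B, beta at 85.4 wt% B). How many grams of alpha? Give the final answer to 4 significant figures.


f_alpha = (C_beta - C0) / (C_beta - C_alpha)
f_alpha = (85.4 - 47.3) / (85.4 - 39.2) = 0.824675
m_alpha = f_alpha * m_total = 0.824675 * 196 = 161.6 g


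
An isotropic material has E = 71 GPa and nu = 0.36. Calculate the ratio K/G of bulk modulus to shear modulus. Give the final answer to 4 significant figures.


G = E / (2*(1+nu))
G = 71 / (2*(1+0.36)) = 26.1029 GPa
K = E / (3*(1-2*nu))
K = 71 / (3*(1-2*0.36)) = 84.5238 GPa
K/G = 84.5238 / 26.1029 = 3.238


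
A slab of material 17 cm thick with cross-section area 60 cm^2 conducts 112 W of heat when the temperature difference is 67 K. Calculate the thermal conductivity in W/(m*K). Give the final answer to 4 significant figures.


k = Q*L / (A*dT)
L = 0.17 m, A = 6e-03 m^2
k = 112 * 0.17 / (6e-03 * 67)
k = 47.36 W/(m*K)


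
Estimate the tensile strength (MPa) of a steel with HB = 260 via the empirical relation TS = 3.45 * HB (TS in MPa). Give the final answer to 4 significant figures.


TS (MPa) = 3.45 * HB
TS = 3.45 * 260
TS = 897 MPa


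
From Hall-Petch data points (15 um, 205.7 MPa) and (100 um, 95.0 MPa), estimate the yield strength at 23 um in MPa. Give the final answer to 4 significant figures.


sigma_y = sigma0 + k / sqrt(d)
1/sqrt(d1) = 1/sqrt(1.5e-05) = 258.199;  1/sqrt(d2) = 100
k = (sigma1 - sigma2) / (1/sqrt(d1) - 1/sqrt(d2)) = (205.7 - 95.0) / (258.199 - 100) = 0.699752 MPa*m^0.5
sigma0 = sigma1 - k/sqrt(d1) = 205.7 - 0.699752*258.199 = 25.0248 MPa
sigma_y(d3) = 25.0248 + 0.699752 / sqrt(2.3e-05) = 170.9 MPa


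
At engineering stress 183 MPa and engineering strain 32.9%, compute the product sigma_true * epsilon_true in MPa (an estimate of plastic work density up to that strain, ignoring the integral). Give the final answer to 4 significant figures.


sigma_true = sigma_eng * (1 + epsilon_eng)
sigma_true = 183 * (1 + 0.329) = 243.207 MPa
epsilon_true = ln(1 + epsilon_eng)
epsilon_true = ln(1 + 0.329) = 0.284427
sigma_true * epsilon_true = 243.207 * 0.284427 = 69.17 MPa


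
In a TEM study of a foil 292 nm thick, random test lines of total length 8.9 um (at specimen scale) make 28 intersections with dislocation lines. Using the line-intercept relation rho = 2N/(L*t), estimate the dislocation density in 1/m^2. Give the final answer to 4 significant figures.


rho = 2N / (L * t)
L = 8.9 um = 8.9e-06 m, t = 292 nm = 2.92e-07 m
rho = 2 * 28 / (8.9e-06 * 2.92e-07)
rho = 2.155e+13 1/m^2


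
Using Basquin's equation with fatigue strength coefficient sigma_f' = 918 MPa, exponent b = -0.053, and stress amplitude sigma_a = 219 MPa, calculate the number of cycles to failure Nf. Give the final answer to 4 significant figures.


sigma_a = sigma_f' * (2*Nf)^b
2*Nf = (sigma_a / sigma_f')^(1/b)
2*Nf = (219 / 918)^(1/-0.053)
2*Nf = 5.53821e+11
Nf = 2.769e+11 cycles


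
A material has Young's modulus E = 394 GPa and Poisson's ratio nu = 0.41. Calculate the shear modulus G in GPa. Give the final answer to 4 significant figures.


G = E / (2*(1+nu))
G = 394 / (2*(1+0.41))
G = 139.7 GPa


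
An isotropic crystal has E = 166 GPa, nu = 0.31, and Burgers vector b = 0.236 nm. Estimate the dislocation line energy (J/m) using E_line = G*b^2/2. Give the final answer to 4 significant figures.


Step 1: G = E / (2*(1+nu))
G = 166 / (2*(1+0.31)) = 63.3588 GPa = 6.33588e+10 Pa
Step 2: E_line = G*b^2/2
b = 0.236 nm = 2.36e-10 m
E_line = 0.5 * 6.33588e+10 * (2.36e-10)^2 = 1.764e-09 J/m


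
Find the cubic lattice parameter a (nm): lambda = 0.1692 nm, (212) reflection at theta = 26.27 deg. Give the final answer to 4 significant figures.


d = lambda / (2*sin(theta))
d = 0.1692 / (2*sin(26.27 deg))
d = 0.191142 nm
a = d * sqrt(h^2+k^2+l^2) = 0.191142 * sqrt(9)
a = 0.5734 nm


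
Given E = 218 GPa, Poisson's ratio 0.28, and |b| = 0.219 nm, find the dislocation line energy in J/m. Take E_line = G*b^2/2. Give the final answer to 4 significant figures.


Step 1: G = E / (2*(1+nu))
G = 218 / (2*(1+0.28)) = 85.1563 GPa = 8.51563e+10 Pa
Step 2: E_line = G*b^2/2
b = 0.219 nm = 2.19e-10 m
E_line = 0.5 * 8.51563e+10 * (2.19e-10)^2 = 2.042e-09 J/m


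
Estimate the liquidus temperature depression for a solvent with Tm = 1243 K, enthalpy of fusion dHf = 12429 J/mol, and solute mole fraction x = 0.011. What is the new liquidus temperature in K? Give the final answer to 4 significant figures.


dT = R*Tm^2*x / dHf
dT = 8.314 * 1243^2 * 0.011 / 12429
dT = 11.3686 K
T_new = 1243 - 11.3686 = 1232 K


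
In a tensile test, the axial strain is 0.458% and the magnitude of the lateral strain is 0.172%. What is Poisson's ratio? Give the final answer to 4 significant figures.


nu = -epsilon_lat / epsilon_axial
Lateral strain is contraction (negative), so using magnitudes:
nu = 0.172 / 0.458
nu = 0.3755


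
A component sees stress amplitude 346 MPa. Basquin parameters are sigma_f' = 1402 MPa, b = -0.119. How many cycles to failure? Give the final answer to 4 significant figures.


sigma_a = sigma_f' * (2*Nf)^b
2*Nf = (sigma_a / sigma_f')^(1/b)
2*Nf = (346 / 1402)^(1/-0.119)
2*Nf = 127787
Nf = 63890 cycles


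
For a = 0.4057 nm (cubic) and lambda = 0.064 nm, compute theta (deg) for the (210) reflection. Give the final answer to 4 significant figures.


d = a / sqrt(h^2+k^2+l^2)
d = 0.4057 / sqrt(5) = 0.181435 nm
lambda = 2*d*sin(theta)  =>  sin(theta) = lambda / (2*d)
sin(theta) = 0.064 / (2 * 0.181435) = 0.176372
theta = 10.16 deg


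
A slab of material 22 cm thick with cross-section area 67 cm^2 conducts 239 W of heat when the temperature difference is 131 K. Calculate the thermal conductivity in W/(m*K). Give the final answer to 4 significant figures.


k = Q*L / (A*dT)
L = 0.22 m, A = 6.7e-03 m^2
k = 239 * 0.22 / (6.7e-03 * 131)
k = 59.91 W/(m*K)


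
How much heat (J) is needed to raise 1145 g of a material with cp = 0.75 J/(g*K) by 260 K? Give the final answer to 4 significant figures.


Q = m * cp * dT
Q = 1145 * 0.75 * 260
Q = 223300 J


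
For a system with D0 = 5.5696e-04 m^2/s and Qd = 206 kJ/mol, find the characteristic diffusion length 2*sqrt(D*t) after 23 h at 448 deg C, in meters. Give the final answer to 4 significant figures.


Step 1: D = D0 * exp(-Qd/(R*T))
T = 721.15 K
D = 5.5696e-04 * exp(-206e3 / (8.314 * 721.15)) = 6.67124e-19 m^2/s
Step 2: L = 2*sqrt(D*t)
t = 23 h = 82800 s
L = 2*sqrt(6.67124e-19 * 82800) = 4.701e-07 m


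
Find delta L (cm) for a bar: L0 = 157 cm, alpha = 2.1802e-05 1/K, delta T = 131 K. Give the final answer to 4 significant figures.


dL = L0 * alpha * dT
dL = 157 * 2.1802e-05 * 131
dL = 0.4484 cm


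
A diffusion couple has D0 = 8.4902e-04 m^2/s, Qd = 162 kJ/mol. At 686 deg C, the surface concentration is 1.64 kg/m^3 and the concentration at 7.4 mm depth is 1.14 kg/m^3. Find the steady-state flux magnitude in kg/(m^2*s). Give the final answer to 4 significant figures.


Step 1: D = D0 * exp(-Qd/(R*T))
T = 686 + 273.15 = 959.15 K
D = 8.4902e-04 * exp(-162e3 / (8.314 * 959.15)) = 1.277e-12 m^2/s
Step 2: J = D * (C1 - C2) / dx
J = 1.277e-12 * (1.64 - 1.14) / 7.4e-03
J = 8.628e-11 kg/(m^2*s)


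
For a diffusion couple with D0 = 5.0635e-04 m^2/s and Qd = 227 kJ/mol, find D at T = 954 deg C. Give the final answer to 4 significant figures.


D = D0 * exp(-Qd / (R*T))
T = 1227.15 K
D = 5.0635e-04 * exp(-227e3 / (8.314 * 1227.15))
D = 1.101e-13 m^2/s


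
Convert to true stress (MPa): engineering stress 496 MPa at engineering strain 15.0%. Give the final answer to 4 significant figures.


sigma_true = sigma_eng * (1 + epsilon_eng)
sigma_true = 496 * (1 + 0.15)
sigma_true = 570.4 MPa


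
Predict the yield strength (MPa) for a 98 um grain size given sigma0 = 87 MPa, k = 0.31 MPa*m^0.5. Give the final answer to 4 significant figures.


sigma_y = sigma0 + k / sqrt(d)
d = 98 um = 9.8e-05 m
sigma_y = 87 + 0.31 / sqrt(9.8e-05)
sigma_y = 118.3 MPa


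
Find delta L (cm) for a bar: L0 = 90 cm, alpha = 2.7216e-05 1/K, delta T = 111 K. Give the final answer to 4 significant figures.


dL = L0 * alpha * dT
dL = 90 * 2.7216e-05 * 111
dL = 0.2719 cm


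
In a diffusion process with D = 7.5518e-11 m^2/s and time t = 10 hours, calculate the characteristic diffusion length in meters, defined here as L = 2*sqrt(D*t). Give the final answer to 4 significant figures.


t = 10 hr = 36000 s
Diffusion length = 2*sqrt(D*t)
= 2*sqrt(7.5518e-11 * 36000)
= 3.298e-03 m


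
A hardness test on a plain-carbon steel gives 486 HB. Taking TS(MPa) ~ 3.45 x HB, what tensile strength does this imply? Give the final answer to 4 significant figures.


TS (MPa) = 3.45 * HB
TS = 3.45 * 486
TS = 1677 MPa


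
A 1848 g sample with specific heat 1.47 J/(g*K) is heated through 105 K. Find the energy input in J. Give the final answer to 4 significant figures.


Q = m * cp * dT
Q = 1848 * 1.47 * 105
Q = 285200 J


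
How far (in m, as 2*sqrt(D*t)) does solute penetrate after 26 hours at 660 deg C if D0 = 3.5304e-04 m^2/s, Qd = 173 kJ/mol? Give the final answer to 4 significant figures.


Step 1: D = D0 * exp(-Qd/(R*T))
T = 933.15 K
D = 3.5304e-04 * exp(-173e3 / (8.314 * 933.15)) = 7.30312e-14 m^2/s
Step 2: L = 2*sqrt(D*t)
t = 26 h = 93600 s
L = 2*sqrt(7.30312e-14 * 93600) = 1.654e-04 m


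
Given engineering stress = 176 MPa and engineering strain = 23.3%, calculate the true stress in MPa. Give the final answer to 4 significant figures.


sigma_true = sigma_eng * (1 + epsilon_eng)
sigma_true = 176 * (1 + 0.233)
sigma_true = 217 MPa


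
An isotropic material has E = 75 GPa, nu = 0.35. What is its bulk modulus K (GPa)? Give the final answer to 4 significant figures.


K = E / (3*(1-2*nu))
K = 75 / (3*(1-2*0.35))
K = 83.33 GPa


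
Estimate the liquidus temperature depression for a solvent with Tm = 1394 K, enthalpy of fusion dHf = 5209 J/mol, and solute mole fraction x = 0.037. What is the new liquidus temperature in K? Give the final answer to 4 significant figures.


dT = R*Tm^2*x / dHf
dT = 8.314 * 1394^2 * 0.037 / 5209
dT = 114.758 K
T_new = 1394 - 114.758 = 1279 K


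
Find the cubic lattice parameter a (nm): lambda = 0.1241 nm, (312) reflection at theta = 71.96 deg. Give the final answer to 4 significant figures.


d = lambda / (2*sin(theta))
d = 0.1241 / (2*sin(71.96 deg))
d = 0.065258 nm
a = d * sqrt(h^2+k^2+l^2) = 0.065258 * sqrt(14)
a = 0.2442 nm


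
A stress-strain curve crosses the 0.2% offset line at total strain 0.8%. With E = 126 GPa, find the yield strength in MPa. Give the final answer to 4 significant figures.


Offset strain = 0.002
Elastic strain at yield = total_strain - offset = 8e-03 - 0.002 = 6e-03
sigma_y = E * elastic_strain = 126000 * 6e-03
sigma_y = 756 MPa


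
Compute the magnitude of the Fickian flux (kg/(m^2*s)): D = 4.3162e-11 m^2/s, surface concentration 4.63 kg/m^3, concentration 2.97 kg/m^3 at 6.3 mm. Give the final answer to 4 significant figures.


J = -D * (dC/dx) = D * (C1 - C2) / dx
J = 4.3162e-11 * (4.63 - 2.97) / 6.3e-03
J = 1.137e-08 kg/(m^2*s)


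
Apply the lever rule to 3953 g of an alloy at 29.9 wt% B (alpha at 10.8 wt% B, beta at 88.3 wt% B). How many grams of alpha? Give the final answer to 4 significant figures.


f_alpha = (C_beta - C0) / (C_beta - C_alpha)
f_alpha = (88.3 - 29.9) / (88.3 - 10.8) = 0.753548
m_alpha = f_alpha * m_total = 0.753548 * 3953 = 2979 g


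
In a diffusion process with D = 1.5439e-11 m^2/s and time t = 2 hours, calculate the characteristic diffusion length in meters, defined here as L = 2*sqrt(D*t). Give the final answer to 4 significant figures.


t = 2 hr = 7200 s
Diffusion length = 2*sqrt(D*t)
= 2*sqrt(1.5439e-11 * 7200)
= 6.668e-04 m


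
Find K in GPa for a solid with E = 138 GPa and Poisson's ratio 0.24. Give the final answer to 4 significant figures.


K = E / (3*(1-2*nu))
K = 138 / (3*(1-2*0.24))
K = 88.46 GPa


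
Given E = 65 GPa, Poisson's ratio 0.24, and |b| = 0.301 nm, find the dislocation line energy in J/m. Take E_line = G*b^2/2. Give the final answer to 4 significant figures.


Step 1: G = E / (2*(1+nu))
G = 65 / (2*(1+0.24)) = 26.2097 GPa = 2.62097e+10 Pa
Step 2: E_line = G*b^2/2
b = 0.301 nm = 3.01e-10 m
E_line = 0.5 * 2.62097e+10 * (3.01e-10)^2 = 1.187e-09 J/m


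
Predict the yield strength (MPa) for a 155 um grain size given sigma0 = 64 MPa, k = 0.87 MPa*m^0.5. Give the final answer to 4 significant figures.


sigma_y = sigma0 + k / sqrt(d)
d = 155 um = 1.55e-04 m
sigma_y = 64 + 0.87 / sqrt(1.55e-04)
sigma_y = 133.9 MPa


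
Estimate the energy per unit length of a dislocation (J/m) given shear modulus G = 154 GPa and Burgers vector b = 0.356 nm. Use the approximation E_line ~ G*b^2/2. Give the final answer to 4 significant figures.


E = G*b^2/2
b = 0.356 nm = 3.56e-10 m
G = 154 GPa = 1.54e+11 Pa
E = 0.5 * 1.54e+11 * (3.56e-10)^2
E = 9.759e-09 J/m


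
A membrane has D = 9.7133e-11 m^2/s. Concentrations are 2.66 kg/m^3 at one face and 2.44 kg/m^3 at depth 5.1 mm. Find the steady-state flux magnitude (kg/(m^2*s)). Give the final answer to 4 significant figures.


J = -D * (dC/dx) = D * (C1 - C2) / dx
J = 9.7133e-11 * (2.66 - 2.44) / 5.1e-03
J = 4.19e-09 kg/(m^2*s)


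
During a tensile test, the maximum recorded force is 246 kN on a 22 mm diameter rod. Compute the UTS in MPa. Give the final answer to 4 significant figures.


A0 = pi*(d/2)^2 = pi*(22/2)^2 = 380.133 mm^2
UTS = F_max / A0 = 246*1000 / 380.133
UTS = 647.1 MPa


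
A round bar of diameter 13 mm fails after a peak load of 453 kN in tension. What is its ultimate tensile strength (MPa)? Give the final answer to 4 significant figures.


A0 = pi*(d/2)^2 = pi*(13/2)^2 = 132.732 mm^2
UTS = F_max / A0 = 453*1000 / 132.732
UTS = 3413 MPa


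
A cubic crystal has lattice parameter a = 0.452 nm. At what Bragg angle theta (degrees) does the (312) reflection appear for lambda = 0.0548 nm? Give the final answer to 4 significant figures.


d = a / sqrt(h^2+k^2+l^2)
d = 0.452 / sqrt(14) = 0.120802 nm
lambda = 2*d*sin(theta)  =>  sin(theta) = lambda / (2*d)
sin(theta) = 0.0548 / (2 * 0.120802) = 0.226817
theta = 13.11 deg


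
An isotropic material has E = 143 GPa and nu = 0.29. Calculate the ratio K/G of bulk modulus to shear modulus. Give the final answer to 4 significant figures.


G = E / (2*(1+nu))
G = 143 / (2*(1+0.29)) = 55.4264 GPa
K = E / (3*(1-2*nu))
K = 143 / (3*(1-2*0.29)) = 113.492 GPa
K/G = 113.492 / 55.4264 = 2.048


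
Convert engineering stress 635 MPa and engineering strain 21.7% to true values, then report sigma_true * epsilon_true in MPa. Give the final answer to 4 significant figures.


sigma_true = sigma_eng * (1 + epsilon_eng)
sigma_true = 635 * (1 + 0.217) = 772.795 MPa
epsilon_true = ln(1 + epsilon_eng)
epsilon_true = ln(1 + 0.217) = 0.196389
sigma_true * epsilon_true = 772.795 * 0.196389 = 151.8 MPa


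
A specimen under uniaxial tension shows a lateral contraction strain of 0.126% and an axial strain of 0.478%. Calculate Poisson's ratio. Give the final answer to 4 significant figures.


nu = -epsilon_lat / epsilon_axial
Lateral strain is contraction (negative), so using magnitudes:
nu = 0.126 / 0.478
nu = 0.2636


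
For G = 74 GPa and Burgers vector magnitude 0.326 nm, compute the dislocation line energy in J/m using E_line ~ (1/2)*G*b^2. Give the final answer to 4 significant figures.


E = G*b^2/2
b = 0.326 nm = 3.26e-10 m
G = 74 GPa = 7.4e+10 Pa
E = 0.5 * 7.4e+10 * (3.26e-10)^2
E = 3.932e-09 J/m


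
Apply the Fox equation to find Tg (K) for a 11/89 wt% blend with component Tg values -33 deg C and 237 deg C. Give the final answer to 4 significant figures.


1/Tg = w1/Tg1 + w2/Tg2 (in Kelvin)
Tg1 = 240.15 K, Tg2 = 510.15 K
1/Tg = 0.11/240.15 + 0.89/510.15
Tg = 454 K


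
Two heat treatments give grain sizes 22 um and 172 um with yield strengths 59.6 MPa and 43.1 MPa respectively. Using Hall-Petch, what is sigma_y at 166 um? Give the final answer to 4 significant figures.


sigma_y = sigma0 + k / sqrt(d)
1/sqrt(d1) = 1/sqrt(2.2e-05) = 213.201;  1/sqrt(d2) = 76.2493
k = (sigma1 - sigma2) / (1/sqrt(d1) - 1/sqrt(d2)) = (59.6 - 43.1) / (213.201 - 76.2493) = 0.120481 MPa*m^0.5
sigma0 = sigma1 - k/sqrt(d1) = 59.6 - 0.120481*213.201 = 33.9134 MPa
sigma_y(d3) = 33.9134 + 0.120481 / sqrt(1.66e-04) = 43.26 MPa


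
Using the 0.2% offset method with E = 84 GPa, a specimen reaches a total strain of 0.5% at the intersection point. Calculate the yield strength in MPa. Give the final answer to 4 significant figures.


Offset strain = 0.002
Elastic strain at yield = total_strain - offset = 5e-03 - 0.002 = 3e-03
sigma_y = E * elastic_strain = 84000 * 3e-03
sigma_y = 252 MPa


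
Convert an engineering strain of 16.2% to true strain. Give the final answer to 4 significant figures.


epsilon_true = ln(1 + epsilon_eng)
epsilon_true = ln(1 + 0.162)
epsilon_true = 0.1501


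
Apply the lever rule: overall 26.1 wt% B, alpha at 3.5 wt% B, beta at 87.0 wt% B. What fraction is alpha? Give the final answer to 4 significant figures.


f_alpha = (C_beta - C0) / (C_beta - C_alpha)
f_alpha = (87.0 - 26.1) / (87.0 - 3.5)
f_alpha = 0.7293


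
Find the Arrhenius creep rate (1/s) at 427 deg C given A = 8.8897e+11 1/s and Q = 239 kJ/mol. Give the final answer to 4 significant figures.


rate = A * exp(-Q / (R*T))
T = 427 + 273.15 = 700.15 K
rate = 8.8897e+11 * exp(-239e3 / (8.314 * 700.15))
rate = 1.311e-06 1/s


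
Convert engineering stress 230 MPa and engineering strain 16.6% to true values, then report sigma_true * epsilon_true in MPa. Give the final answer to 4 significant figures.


sigma_true = sigma_eng * (1 + epsilon_eng)
sigma_true = 230 * (1 + 0.166) = 268.18 MPa
epsilon_true = ln(1 + epsilon_eng)
epsilon_true = ln(1 + 0.166) = 0.153579
sigma_true * epsilon_true = 268.18 * 0.153579 = 41.19 MPa


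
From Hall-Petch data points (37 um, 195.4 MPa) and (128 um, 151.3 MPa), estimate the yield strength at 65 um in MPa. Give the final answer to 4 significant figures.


sigma_y = sigma0 + k / sqrt(d)
1/sqrt(d1) = 1/sqrt(3.7e-05) = 164.399;  1/sqrt(d2) = 88.3883
k = (sigma1 - sigma2) / (1/sqrt(d1) - 1/sqrt(d2)) = (195.4 - 151.3) / (164.399 - 88.3883) = 0.580182 MPa*m^0.5
sigma0 = sigma1 - k/sqrt(d1) = 195.4 - 0.580182*164.399 = 100.019 MPa
sigma_y(d3) = 100.019 + 0.580182 / sqrt(6.5e-05) = 172 MPa


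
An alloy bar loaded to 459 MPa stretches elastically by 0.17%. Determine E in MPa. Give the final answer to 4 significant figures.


E = sigma / epsilon
epsilon = 0.17% = 1.7e-03
E = 459 / 1.7e-03
E = 270000 MPa


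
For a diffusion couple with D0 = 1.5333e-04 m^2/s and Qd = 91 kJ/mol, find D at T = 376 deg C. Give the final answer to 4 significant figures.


D = D0 * exp(-Qd / (R*T))
T = 649.15 K
D = 1.5333e-04 * exp(-91e3 / (8.314 * 649.15))
D = 7.294e-12 m^2/s


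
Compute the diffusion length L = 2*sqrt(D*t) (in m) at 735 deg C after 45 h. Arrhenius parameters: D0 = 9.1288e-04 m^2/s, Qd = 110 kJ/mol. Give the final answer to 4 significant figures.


Step 1: D = D0 * exp(-Qd/(R*T))
T = 1008.15 K
D = 9.1288e-04 * exp(-110e3 / (8.314 * 1008.15)) = 1.82325e-09 m^2/s
Step 2: L = 2*sqrt(D*t)
t = 45 h = 162000 s
L = 2*sqrt(1.82325e-09 * 162000) = 0.03437 m


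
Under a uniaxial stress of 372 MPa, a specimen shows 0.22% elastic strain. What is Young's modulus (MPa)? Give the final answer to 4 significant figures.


E = sigma / epsilon
epsilon = 0.22% = 2.2e-03
E = 372 / 2.2e-03
E = 169100 MPa


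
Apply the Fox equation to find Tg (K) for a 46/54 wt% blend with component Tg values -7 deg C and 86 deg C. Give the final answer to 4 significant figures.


1/Tg = w1/Tg1 + w2/Tg2 (in Kelvin)
Tg1 = 266.15 K, Tg2 = 359.15 K
1/Tg = 0.46/266.15 + 0.54/359.15
Tg = 309.4 K


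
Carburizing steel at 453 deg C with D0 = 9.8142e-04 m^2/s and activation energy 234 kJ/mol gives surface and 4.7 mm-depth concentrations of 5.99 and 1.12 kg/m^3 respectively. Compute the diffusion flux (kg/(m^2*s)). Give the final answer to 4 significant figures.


Step 1: D = D0 * exp(-Qd/(R*T))
T = 453 + 273.15 = 726.15 K
D = 9.8142e-04 * exp(-234e3 / (8.314 * 726.15)) = 1.44134e-20 m^2/s
Step 2: J = D * (C1 - C2) / dx
J = 1.44134e-20 * (5.99 - 1.12) / 4.7e-03
J = 1.493e-17 kg/(m^2*s)


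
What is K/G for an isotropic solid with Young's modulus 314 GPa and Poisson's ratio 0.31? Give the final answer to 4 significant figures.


G = E / (2*(1+nu))
G = 314 / (2*(1+0.31)) = 119.847 GPa
K = E / (3*(1-2*nu))
K = 314 / (3*(1-2*0.31)) = 275.439 GPa
K/G = 275.439 / 119.847 = 2.298


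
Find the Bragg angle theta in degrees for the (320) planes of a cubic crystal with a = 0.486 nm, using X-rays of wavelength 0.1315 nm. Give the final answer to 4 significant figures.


d = a / sqrt(h^2+k^2+l^2)
d = 0.486 / sqrt(13) = 0.134792 nm
lambda = 2*d*sin(theta)  =>  sin(theta) = lambda / (2*d)
sin(theta) = 0.1315 / (2 * 0.134792) = 0.487788
theta = 29.2 deg


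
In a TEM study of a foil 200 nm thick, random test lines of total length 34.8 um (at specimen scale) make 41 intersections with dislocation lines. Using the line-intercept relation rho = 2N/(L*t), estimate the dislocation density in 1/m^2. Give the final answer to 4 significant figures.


rho = 2N / (L * t)
L = 34.8 um = 3.48e-05 m, t = 200 nm = 2e-07 m
rho = 2 * 41 / (3.48e-05 * 2e-07)
rho = 1.178e+13 1/m^2


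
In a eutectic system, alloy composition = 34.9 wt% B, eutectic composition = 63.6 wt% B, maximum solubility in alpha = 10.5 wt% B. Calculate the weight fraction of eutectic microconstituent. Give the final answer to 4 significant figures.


f_primary = (C_e - C0) / (C_e - C_alpha_max)
f_primary = (63.6 - 34.9) / (63.6 - 10.5)
f_primary = 0.54049
f_eutectic = 1 - 0.54049 = 0.4595


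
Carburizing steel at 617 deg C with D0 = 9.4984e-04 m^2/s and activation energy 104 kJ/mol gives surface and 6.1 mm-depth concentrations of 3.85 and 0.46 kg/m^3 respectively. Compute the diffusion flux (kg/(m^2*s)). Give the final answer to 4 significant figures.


Step 1: D = D0 * exp(-Qd/(R*T))
T = 617 + 273.15 = 890.15 K
D = 9.4984e-04 * exp(-104e3 / (8.314 * 890.15)) = 7.49265e-10 m^2/s
Step 2: J = D * (C1 - C2) / dx
J = 7.49265e-10 * (3.85 - 0.46) / 6.1e-03
J = 4.164e-07 kg/(m^2*s)


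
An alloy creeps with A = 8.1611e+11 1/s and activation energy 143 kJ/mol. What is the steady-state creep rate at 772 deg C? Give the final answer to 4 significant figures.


rate = A * exp(-Q / (R*T))
T = 772 + 273.15 = 1045.15 K
rate = 8.1611e+11 * exp(-143e3 / (8.314 * 1045.15))
rate = 58160 1/s


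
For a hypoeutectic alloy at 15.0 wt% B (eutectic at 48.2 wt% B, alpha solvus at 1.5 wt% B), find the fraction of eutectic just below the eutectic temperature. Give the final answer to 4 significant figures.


f_primary = (C_e - C0) / (C_e - C_alpha_max)
f_primary = (48.2 - 15.0) / (48.2 - 1.5)
f_primary = 0.710921
f_eutectic = 1 - 0.710921 = 0.2891


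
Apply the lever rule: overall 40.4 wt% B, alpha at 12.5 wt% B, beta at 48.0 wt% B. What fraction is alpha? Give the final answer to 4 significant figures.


f_alpha = (C_beta - C0) / (C_beta - C_alpha)
f_alpha = (48.0 - 40.4) / (48.0 - 12.5)
f_alpha = 0.2141


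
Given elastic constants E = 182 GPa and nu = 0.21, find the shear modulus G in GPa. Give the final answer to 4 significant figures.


G = E / (2*(1+nu))
G = 182 / (2*(1+0.21))
G = 75.21 GPa


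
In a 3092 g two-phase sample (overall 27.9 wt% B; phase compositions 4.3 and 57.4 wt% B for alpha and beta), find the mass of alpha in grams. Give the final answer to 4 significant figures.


f_alpha = (C_beta - C0) / (C_beta - C_alpha)
f_alpha = (57.4 - 27.9) / (57.4 - 4.3) = 0.555556
m_alpha = f_alpha * m_total = 0.555556 * 3092 = 1718 g


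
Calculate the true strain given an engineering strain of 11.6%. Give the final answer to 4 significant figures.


epsilon_true = ln(1 + epsilon_eng)
epsilon_true = ln(1 + 0.116)
epsilon_true = 0.1098


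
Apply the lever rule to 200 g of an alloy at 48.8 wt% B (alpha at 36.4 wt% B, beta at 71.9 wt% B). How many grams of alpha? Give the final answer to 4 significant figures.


f_alpha = (C_beta - C0) / (C_beta - C_alpha)
f_alpha = (71.9 - 48.8) / (71.9 - 36.4) = 0.650704
m_alpha = f_alpha * m_total = 0.650704 * 200 = 130.1 g


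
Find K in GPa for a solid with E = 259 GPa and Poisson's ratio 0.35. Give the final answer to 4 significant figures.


K = E / (3*(1-2*nu))
K = 259 / (3*(1-2*0.35))
K = 287.8 GPa


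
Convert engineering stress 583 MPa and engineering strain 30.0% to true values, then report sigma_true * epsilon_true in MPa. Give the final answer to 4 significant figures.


sigma_true = sigma_eng * (1 + epsilon_eng)
sigma_true = 583 * (1 + 0.3) = 757.9 MPa
epsilon_true = ln(1 + epsilon_eng)
epsilon_true = ln(1 + 0.3) = 0.262364
sigma_true * epsilon_true = 757.9 * 0.262364 = 198.8 MPa


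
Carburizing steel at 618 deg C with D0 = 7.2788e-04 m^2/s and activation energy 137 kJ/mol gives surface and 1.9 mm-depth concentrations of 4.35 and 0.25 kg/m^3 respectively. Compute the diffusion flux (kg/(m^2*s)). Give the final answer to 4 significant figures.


Step 1: D = D0 * exp(-Qd/(R*T))
T = 618 + 273.15 = 891.15 K
D = 7.2788e-04 * exp(-137e3 / (8.314 * 891.15)) = 6.78473e-12 m^2/s
Step 2: J = D * (C1 - C2) / dx
J = 6.78473e-12 * (4.35 - 0.25) / 1.9e-03
J = 1.464e-08 kg/(m^2*s)


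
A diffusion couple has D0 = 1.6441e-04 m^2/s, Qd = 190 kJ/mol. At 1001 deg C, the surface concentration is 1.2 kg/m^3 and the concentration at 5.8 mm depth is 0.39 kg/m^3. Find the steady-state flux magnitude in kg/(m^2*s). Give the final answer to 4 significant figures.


Step 1: D = D0 * exp(-Qd/(R*T))
T = 1001 + 273.15 = 1274.15 K
D = 1.6441e-04 * exp(-190e3 / (8.314 * 1274.15)) = 2.66974e-12 m^2/s
Step 2: J = D * (C1 - C2) / dx
J = 2.66974e-12 * (1.2 - 0.39) / 5.8e-03
J = 3.728e-10 kg/(m^2*s)


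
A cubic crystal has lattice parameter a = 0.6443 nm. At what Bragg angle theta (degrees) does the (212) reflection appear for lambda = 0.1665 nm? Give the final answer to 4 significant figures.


d = a / sqrt(h^2+k^2+l^2)
d = 0.6443 / sqrt(9) = 0.214767 nm
lambda = 2*d*sin(theta)  =>  sin(theta) = lambda / (2*d)
sin(theta) = 0.1665 / (2 * 0.214767) = 0.38763
theta = 22.81 deg


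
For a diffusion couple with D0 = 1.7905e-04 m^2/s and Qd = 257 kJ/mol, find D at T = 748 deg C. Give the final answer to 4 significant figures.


D = D0 * exp(-Qd / (R*T))
T = 1021.15 K
D = 1.7905e-04 * exp(-257e3 / (8.314 * 1021.15))
D = 1.277e-17 m^2/s


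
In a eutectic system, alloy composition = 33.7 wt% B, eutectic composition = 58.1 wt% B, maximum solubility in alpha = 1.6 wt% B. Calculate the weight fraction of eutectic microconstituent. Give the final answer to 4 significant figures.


f_primary = (C_e - C0) / (C_e - C_alpha_max)
f_primary = (58.1 - 33.7) / (58.1 - 1.6)
f_primary = 0.431858
f_eutectic = 1 - 0.431858 = 0.5681


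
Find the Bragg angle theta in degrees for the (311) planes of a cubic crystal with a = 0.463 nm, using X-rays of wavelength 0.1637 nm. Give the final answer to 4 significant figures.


d = a / sqrt(h^2+k^2+l^2)
d = 0.463 / sqrt(11) = 0.1396 nm
lambda = 2*d*sin(theta)  =>  sin(theta) = lambda / (2*d)
sin(theta) = 0.1637 / (2 * 0.1396) = 0.586319
theta = 35.9 deg


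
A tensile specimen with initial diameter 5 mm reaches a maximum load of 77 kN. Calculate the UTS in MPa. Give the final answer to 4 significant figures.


A0 = pi*(d/2)^2 = pi*(5/2)^2 = 19.635 mm^2
UTS = F_max / A0 = 77*1000 / 19.635
UTS = 3922 MPa


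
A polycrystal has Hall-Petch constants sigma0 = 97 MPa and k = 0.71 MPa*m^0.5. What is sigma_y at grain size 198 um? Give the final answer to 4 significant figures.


sigma_y = sigma0 + k / sqrt(d)
d = 198 um = 1.98e-04 m
sigma_y = 97 + 0.71 / sqrt(1.98e-04)
sigma_y = 147.5 MPa


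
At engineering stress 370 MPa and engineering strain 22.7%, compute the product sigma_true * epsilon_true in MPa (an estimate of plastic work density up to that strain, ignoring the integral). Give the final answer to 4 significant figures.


sigma_true = sigma_eng * (1 + epsilon_eng)
sigma_true = 370 * (1 + 0.227) = 453.99 MPa
epsilon_true = ln(1 + epsilon_eng)
epsilon_true = ln(1 + 0.227) = 0.204572
sigma_true * epsilon_true = 453.99 * 0.204572 = 92.87 MPa
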